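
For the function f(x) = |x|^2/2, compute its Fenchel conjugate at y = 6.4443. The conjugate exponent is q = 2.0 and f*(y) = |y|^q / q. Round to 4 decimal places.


The conjugate exponent q satisfies 1/p + 1/q = 1.
p = 2, so q = 2/(2 - 1) = 2.0
|y|^q = 6.4443^2.0 = 41.529
f*(6.4443) = 41.529 / 2.0 = 20.7645


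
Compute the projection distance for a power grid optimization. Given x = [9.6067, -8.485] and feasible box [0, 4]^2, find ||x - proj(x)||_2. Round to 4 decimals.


Project each component onto [0, 4].
clip(9.6067) = 4.0, clip(-8.485) = 0.0
Projection = [4.0, 0.0]
Squared diffs: [31.4351, 71.9952]
Distance = sqrt(103.4303) = 10.1701


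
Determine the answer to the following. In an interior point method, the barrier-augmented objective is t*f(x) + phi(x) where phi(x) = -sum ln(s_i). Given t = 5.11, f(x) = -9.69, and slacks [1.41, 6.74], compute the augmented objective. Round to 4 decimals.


Step 1: Compute log-barrier.
ln values: [0.3436, 1.9081]
phi = -(0.3436 + 1.9081) = -2.2516
Step 2: Compute augmented objective.
t*f(x) = 5.11*-9.69 = -49.5159
Total = -49.5159 - 2.2516 = -51.7675


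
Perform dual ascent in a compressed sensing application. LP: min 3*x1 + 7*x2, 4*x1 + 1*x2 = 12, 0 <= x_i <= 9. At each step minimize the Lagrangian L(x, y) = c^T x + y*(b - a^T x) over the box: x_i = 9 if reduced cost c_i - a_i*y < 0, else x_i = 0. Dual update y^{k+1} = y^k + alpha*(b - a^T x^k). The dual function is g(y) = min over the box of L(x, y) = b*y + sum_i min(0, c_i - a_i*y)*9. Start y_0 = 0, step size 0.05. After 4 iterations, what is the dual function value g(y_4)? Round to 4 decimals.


Dual ascent for LP: min 3*x1 + 7*x2, 4*x1 + 1*x2 = 12, 0 <= x_i <= 9
Step 1: y^k = 0.0, reduced costs: (3.0, 7.0)
  x^k = (0.0, 0.0), subgradient = b - a^T x = 12.0
  y^{k+1} = 0.0 + 0.05*12.0 = 0.6
Step 2: y^k = 0.6, reduced costs: (0.6, 6.4)
  x^k = (0.0, 0.0), subgradient = b - a^T x = 12.0
  y^{k+1} = 0.6 + 0.05*12.0 = 1.2
Step 3: y^k = 1.2, reduced costs: (-1.8, 5.8)
  x^k = (9.0, 0.0), subgradient = b - a^T x = -24.0
  y^{k+1} = 1.2 + 0.05*-24.0 = -0.0
Step 4: y^k = -0.0, reduced costs: (3.0, 7.0)
  x^k = (0.0, 0.0), subgradient = b - a^T x = 12.0
  y^{k+1} = -0.0 + 0.05*12.0 = 0.6
Dual objective at y_4 = 0.6: reduced costs (0.6, 6.4), box minimizer x = (0.0, 0.0)
g(y_4) = b*y + (c1 - a1*y)*x1 + (c2 - a2*y)*x2 = 12*0.6 + 0.6*0.0 + 6.4*0.0 = 7.2 + 0.0 + 0.0 = 7.2


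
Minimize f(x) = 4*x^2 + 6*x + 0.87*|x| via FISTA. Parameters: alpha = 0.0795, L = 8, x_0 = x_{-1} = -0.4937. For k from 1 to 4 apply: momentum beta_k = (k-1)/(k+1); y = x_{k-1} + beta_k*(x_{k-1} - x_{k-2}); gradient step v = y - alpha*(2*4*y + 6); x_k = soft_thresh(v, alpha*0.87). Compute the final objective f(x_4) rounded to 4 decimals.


FISTA on f(x) = 4*x^2 + 6*x + 0.87*|x|
L = 8, alpha = 0.0795
Iteration 1: beta = 0.0, y = -0.4937 + 0.0*(-0.4937 + 0.4937) = -0.4937
  grad(y) = 2.0504, v = y - alpha*grad = -0.6567
  prox(v) = soft_thresh(-0.6567, 0.0692) = -0.5875
Iteration 2: beta = 0.3333, y = -0.5875 + 0.3333*(-0.5875 + 0.4937) = -0.6188
  grad(y) = 1.0494, v = y - alpha*grad = -0.7023
  prox(v) = soft_thresh(-0.7023, 0.0692) = -0.6331
Iteration 3: beta = 0.5, y = -0.6331 + 0.5*(-0.6331 + 0.5875) = -0.6559
  grad(y) = 0.7531, v = y - alpha*grad = -0.7157
  prox(v) = soft_thresh(-0.7157, 0.0692) = -0.6466
Iteration 4: beta = 0.6, y = -0.6466 + 0.6*(-0.6466 + 0.6331) = -0.6547
  grad(y) = 0.7627, v = y - alpha*grad = -0.7153
  prox(v) = soft_thresh(-0.7153, 0.0692) = -0.6461
f(x_4) = 4*(-0.6461)^2 + 6*(-0.6461) + 0.87*|-0.6461| = -1.6447


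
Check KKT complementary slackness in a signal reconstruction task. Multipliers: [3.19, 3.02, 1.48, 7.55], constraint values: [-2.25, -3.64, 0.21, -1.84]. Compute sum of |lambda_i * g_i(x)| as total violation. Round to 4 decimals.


KKT complementary slackness check:
lambda_1 * g_1 = 3.19 * -2.25 = -7.1775
lambda_2 * g_2 = 3.02 * -3.64 = -10.9928
lambda_3 * g_3 = 1.48 * 0.21 = 0.3108
lambda_4 * g_4 = 7.55 * -1.84 = -13.892
Total violation = 7.1775 + 10.9928 + 0.3108 + 13.892 = 32.3731


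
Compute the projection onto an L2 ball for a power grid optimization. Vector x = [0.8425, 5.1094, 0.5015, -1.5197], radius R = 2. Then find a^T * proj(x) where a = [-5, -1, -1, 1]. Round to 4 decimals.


Step 1: Compute ||x|| (intermediates to 6 decimals).
||x|| = sqrt(0.8425^2 + 5.1094^2 + 0.5015^2 + (-1.5197)^2) = 5.420034
Step 2: Project.
Since ||x|| > R, scale = R/||x|| = 2/5.420034 = 0.369001, proj(x) = scale * x
proj(x) = [0.310883, 1.885374, 0.185054, -0.560771]
Step 3: Dot product.
a^T * proj(x) = -5*0.310883 - 1*1.885374 - 1*0.185054 + 1*(-0.560771) = -4.1856


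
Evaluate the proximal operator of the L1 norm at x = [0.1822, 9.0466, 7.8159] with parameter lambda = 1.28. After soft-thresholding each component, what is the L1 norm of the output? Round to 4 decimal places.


Soft-thresholding with lambda = 1.28:
prox(0.1822) = sign(0.1822)*max(|0.1822| - 1.28, 0) = 0.0
prox(9.0466) = sign(9.0466)*max(|9.0466| - 1.28, 0) = 7.7666
prox(7.8159) = sign(7.8159)*max(|7.8159| - 1.28, 0) = 6.5359
prox(x) = [0.0, 7.7666, 6.5359]
||prox(x)||_1 = 0.0 + 7.7666 + 6.5359 = 14.3025


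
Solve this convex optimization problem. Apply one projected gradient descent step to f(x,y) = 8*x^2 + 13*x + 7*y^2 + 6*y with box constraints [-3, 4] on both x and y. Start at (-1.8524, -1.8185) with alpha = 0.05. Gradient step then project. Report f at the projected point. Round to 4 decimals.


Step 1: Compute gradient at (-1.8524, -1.8185).
grad_x = 2*8*-1.8524 + 13 = -16.6384
grad_y = 2*7*-1.8185 + 6 = -19.459
Step 2: Gradient step.
x_raw = -1.8524 - 0.05*-16.6384 = -1.0205
y_raw = -1.8185 - 0.05*-19.459 = -0.8456
Step 3: Project onto [-3, 4].
x_proj = clip(-1.0205) = -1.0205
y_proj = clip(-0.8456) = -0.8456
Step 4: Evaluate f.
f(-1.0205, -0.8456) = -5.0038


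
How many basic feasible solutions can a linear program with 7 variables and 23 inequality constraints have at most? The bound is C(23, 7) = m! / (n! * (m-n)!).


Each vertex corresponds to some choice of n active constraints out of m, so the number of vertices is at most C(m, n) = m! / (n!(m-n)!).
m = 23, n = 7
Numerator: 23 * 22 * 21 * 20 * 19 * 18 * 17
Denominator: 7! = 5040
C(23, 7) = 245157


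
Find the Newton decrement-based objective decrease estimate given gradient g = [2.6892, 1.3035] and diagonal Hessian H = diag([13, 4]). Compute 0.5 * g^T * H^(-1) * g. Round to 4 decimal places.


Step 1: H is diagonal, so H^(-1) * g = [0.2069, 0.3259].
Step 2: g^T H^(-1) g = sum_i g_i^2 / H_ii
  = (2.6892)^2/13 + (1.3035)^2/4
  = 0.5563 + 0.4248 = 0.9811
Step 3: Objective decrease = 0.5 * g^T H^(-1) g = 0.4905


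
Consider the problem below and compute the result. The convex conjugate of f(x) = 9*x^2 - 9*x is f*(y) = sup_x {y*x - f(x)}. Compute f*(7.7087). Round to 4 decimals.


f*(y) = sup_x {y*x - a*x^2 - b*x} = sup_x {(y-b)*x - a*x^2}
FOC: (y - b) - 2a*x = 0 => x* = (y - b)/(2a)
x* = (7.7087 + 9)/(2*9) = 0.9283
f*(7.7087) = (y-b)^2/(4a) = (7.7087 + 9)^2/(4*9)
= 279.1807/36 = 7.755


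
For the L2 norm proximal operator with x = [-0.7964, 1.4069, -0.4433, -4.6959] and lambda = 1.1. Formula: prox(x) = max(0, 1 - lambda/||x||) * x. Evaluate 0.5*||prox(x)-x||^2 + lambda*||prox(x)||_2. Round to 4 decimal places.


Step 1: Compute ||x||.
||x|| = 4.9861
Step 2: Compute scaling factor.
scale = max(0, 1 - 1.1/4.9861) = 0.7794
Step 3: prox(x) = [-0.6207, 1.0965, -0.3455, -3.6599]
||prox(x)|| = 3.8861
Step 4: Proximal objective.
0.5*||prox-x||^2 = 0.605
lambda*||prox|| = 4.2747
Total = 4.8798


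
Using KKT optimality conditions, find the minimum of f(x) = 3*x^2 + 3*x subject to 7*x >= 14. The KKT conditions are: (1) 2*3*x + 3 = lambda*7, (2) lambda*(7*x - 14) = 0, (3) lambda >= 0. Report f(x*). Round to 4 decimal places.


Step 1: Try lambda = 0 (constraint inactive).
x_unc = -3/(2*3) = -0.5
Check: 7*-0.5 = -3.5 < 14 -- violated!
Step 2: Constraint must be active: 7*x = 14
x* = 14/7 = 2.0
lambda = (2*3*2.0 + 3)/7 = 2.1429
Step 3: Compute optimal value.
f(x*) = 3*2.0^2 + 3*2.0 = 18.0


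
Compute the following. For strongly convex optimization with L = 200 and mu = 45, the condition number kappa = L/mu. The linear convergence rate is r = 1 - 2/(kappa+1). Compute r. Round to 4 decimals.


Step 1: Compute the condition number.
kappa = L/mu = 200/45 = 4.4444
Step 2: Compute the convergence rate.
r = 1 - 2/(kappa + 1) = 1 - 2*mu/(L + mu) = (L - mu)/(L + mu) = 155/245 = 0.6327


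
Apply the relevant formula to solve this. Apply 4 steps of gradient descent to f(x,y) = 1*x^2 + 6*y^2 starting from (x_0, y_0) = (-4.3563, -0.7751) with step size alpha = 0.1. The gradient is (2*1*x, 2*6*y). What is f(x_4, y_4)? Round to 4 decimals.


Gradient descent on f(x,y) = 1*x^2 + 6*y^2.
Starting point: (-4.3563, -0.7751), alpha = 0.1
Step 1: grad_x = 2*1*-4.3563 = -8.7126, grad_y = 2*6*-0.7751 = -9.3012
  x_1 = -4.3563 - 0.1*-8.7126 = -3.485
  y_1 = -0.7751 - 0.1*-9.3012 = 0.155
Step 2: grad_x = 2*1*-3.485 = -6.9701, grad_y = 2*6*0.155 = 1.8602
  x_2 = -3.485 - 0.1*-6.9701 = -2.788
  y_2 = 0.155 - 0.1*1.8602 = -0.031
Step 3: grad_x = 2*1*-2.788 = -5.5761, grad_y = 2*6*-0.031 = -0.372
  x_3 = -2.788 - 0.1*-5.5761 = -2.2304
  y_3 = -0.031 - 0.1*-0.372 = 0.0062
Step 4: grad_x = 2*1*-2.2304 = -4.4609, grad_y = 2*6*0.0062 = 0.0744
  x_4 = -2.2304 - 0.1*-4.4609 = -1.7843
  y_4 = 0.0062 - 0.1*0.0744 = -0.0012
f(-1.7843, -0.0012) = 1*(-1.7843)^2 + 6*(-0.0012)^2 = 3.1839


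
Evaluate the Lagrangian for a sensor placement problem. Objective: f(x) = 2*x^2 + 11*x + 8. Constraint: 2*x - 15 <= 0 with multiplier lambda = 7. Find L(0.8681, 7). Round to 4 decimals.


Step 1: Evaluate f(x).
f(0.8681) = 2*0.8681^2 + 11*0.8681 + 8 = 19.0563
Step 2: Evaluate g(x).
g(0.8681) = 2*0.8681 - 15 = -13.2638
Step 3: Compute Lagrangian.
L = 19.0563 + 7*-13.2638 = -73.7903


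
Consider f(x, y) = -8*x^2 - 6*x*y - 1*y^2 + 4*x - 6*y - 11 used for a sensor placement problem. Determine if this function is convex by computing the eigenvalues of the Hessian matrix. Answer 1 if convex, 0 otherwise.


The Hessian of f(x,y) = -8*x^2 - 6*x*y - 1*y^2 + 4*x - 6*y - 11 is:
H = [[-16, -6], [-6, -2]]
Trace = -16 - 2 = -18
Determinant = -16*-2 - (-6)^2 = -4
Discriminant = (-18)^2 - 4*-4 = 340.0
Eigenvalues: lambda_1 = -18.2195, lambda_2 = 0.2195
The function is not convex.

0


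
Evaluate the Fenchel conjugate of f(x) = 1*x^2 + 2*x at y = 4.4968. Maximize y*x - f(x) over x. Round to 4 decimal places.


f*(y) = sup_x {y*x - a*x^2 - b*x} = sup_x {(y-b)*x - a*x^2}
FOC: (y - b) - 2a*x = 0 => x* = (y - b)/(2a)
x* = (4.4968 - 2)/(2*1) = 1.2484
f*(4.4968) = (y-b)^2/(4a) = (4.4968 - 2)^2/(4*1)
= 6.234/4 = 1.5585


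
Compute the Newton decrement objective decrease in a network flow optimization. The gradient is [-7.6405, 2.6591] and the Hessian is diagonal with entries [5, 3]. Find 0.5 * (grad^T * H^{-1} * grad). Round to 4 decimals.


Step 1: H is diagonal, so H^(-1) * g = [-1.5281, 0.8864].
Step 2: g^T H^(-1) g = sum_i g_i^2 / H_ii
  = (-7.6405)^2/5 + (2.6591)^2/3
  = 11.6754 + 2.3569 = 14.0324
Step 3: Objective decrease = 0.5 * g^T H^(-1) g = 7.0162


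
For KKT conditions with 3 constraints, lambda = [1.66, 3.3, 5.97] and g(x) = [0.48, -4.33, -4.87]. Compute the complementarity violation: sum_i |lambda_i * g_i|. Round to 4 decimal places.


KKT complementary slackness check:
lambda_1 * g_1 = 1.66 * 0.48 = 0.7968
lambda_2 * g_2 = 3.3 * -4.33 = -14.289
lambda_3 * g_3 = 5.97 * -4.87 = -29.0739
Total violation = 0.7968 + 14.289 + 29.0739 = 44.1597


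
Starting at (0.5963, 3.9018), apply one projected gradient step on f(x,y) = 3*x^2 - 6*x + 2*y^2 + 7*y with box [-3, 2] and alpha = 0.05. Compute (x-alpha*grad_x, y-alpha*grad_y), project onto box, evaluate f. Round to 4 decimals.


Step 1: Compute gradient at (0.5963, 3.9018).
grad_x = 2*3*0.5963 - 6 = -2.4222
grad_y = 2*2*3.9018 + 7 = 22.6072
Step 2: Gradient step.
x_raw = 0.5963 - 0.05*-2.4222 = 0.7174
y_raw = 3.9018 - 0.05*22.6072 = 2.7714
Step 3: Project onto [-3, 2].
x_proj = clip(0.7174) = 0.7174
y_proj = clip(2.7714) = 2.0
Step 4: Evaluate f.
f(0.7174, 2.0) = 19.2396


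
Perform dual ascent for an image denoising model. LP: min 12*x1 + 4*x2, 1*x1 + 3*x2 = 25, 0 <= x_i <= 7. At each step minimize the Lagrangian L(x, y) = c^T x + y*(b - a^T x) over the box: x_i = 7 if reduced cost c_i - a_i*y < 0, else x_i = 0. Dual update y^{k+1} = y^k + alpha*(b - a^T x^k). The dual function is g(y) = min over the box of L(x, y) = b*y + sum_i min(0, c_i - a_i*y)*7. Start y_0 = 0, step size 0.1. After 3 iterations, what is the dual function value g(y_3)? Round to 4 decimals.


Dual ascent for LP: min 12*x1 + 4*x2, 1*x1 + 3*x2 = 25, 0 <= x_i <= 7
Step 1: y^k = 0.0, reduced costs: (12.0, 4.0)
  x^k = (0.0, 0.0), subgradient = b - a^T x = 25.0
  y^{k+1} = 0.0 + 0.1*25.0 = 2.5
Step 2: y^k = 2.5, reduced costs: (9.5, -3.5)
  x^k = (0.0, 7.0), subgradient = b - a^T x = 4.0
  y^{k+1} = 2.5 + 0.1*4.0 = 2.9
Step 3: y^k = 2.9, reduced costs: (9.1, -4.7)
  x^k = (0.0, 7.0), subgradient = b - a^T x = 4.0
  y^{k+1} = 2.9 + 0.1*4.0 = 3.3
Dual objective at y_3 = 3.3: reduced costs (8.7, -5.9), box minimizer x = (0.0, 7.0)
g(y_3) = b*y + (c1 - a1*y)*x1 + (c2 - a2*y)*x2 = 25*3.3 + 8.7*0.0 + (-5.9)*7.0 = 82.5 + 0.0 - 41.3 = 41.2


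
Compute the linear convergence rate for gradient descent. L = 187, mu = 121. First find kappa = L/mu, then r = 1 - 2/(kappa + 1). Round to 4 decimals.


Step 1: Compute the condition number.
kappa = L/mu = 187/121 = 1.5455
Step 2: Compute the convergence rate.
r = 1 - 2/(kappa + 1) = 1 - 2*mu/(L + mu) = (L - mu)/(L + mu) = 66/308 = 0.2143


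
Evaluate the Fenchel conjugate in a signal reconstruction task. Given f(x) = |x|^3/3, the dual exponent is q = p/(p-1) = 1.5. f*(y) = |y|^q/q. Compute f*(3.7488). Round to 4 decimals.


The conjugate exponent q satisfies 1/p + 1/q = 1.
p = 3, so q = 3/(3 - 1) = 1.5
|y|^q = 3.7488^1.5 = 7.2584
f*(3.7488) = 7.2584 / 1.5 = 4.8389


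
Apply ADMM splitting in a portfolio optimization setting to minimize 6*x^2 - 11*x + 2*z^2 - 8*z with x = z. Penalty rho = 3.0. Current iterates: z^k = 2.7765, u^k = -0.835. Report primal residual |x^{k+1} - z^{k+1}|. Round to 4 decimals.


ADMM iteration with rho = 3.0, z^k = 2.7765, u^k = -0.835
Step 1: x-update.
Minimize 6*x^2 - 11*x + (3.0/2)*(x - 2.7765 - 0.835)^2
FOC: (2*6 + 3.0)*x = 11 + 3.0*(2.7765 + 0.835)
x^{k+1} = 1.4556
Step 2: z-update.
Minimize 2*z^2 - 8*z + (3.0/2)*(1.4556 - z - 0.835)^2
FOC: (2*2 + 3.0)*z = 8 + 3.0*(1.4556 - 0.835)
z^{k+1} = 1.4088
Step 3: u-update.
u^{k+1} = -0.835 + 1.4556 - 1.4088 = -0.7882
Step 4: Primal residual = |1.4556 - 1.4088| = 0.0468


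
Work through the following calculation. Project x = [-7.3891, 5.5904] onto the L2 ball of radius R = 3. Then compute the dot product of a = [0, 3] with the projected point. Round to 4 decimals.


Step 1: Compute ||x|| (intermediates to 6 decimals).
||x|| = sqrt((-7.3891)^2 + 5.5904^2) = 9.265601
Step 2: Project.
Since ||x|| > R, scale = R/||x|| = 3/9.265601 = 0.323778, proj(x) = scale * x
proj(x) = [-2.392428, 1.810049]
Step 3: Dot product.
a^T * proj(x) = 0*(-2.392428) + 3*1.810049 = 5.4301


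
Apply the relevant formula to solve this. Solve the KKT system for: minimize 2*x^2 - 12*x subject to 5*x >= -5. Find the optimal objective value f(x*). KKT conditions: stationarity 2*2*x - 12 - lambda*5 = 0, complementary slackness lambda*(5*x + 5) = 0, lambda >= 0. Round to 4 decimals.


Step 1: Try lambda = 0 (constraint inactive).
Stationarity: 2*2*x - 12 = 0
x* = 12/(2*2) = 3.0
Check constraint: 5*3.0 = 15.0 >= -5 -- satisfied.
Step 2: Compute optimal value.
f(x*) = 2*3.0^2 - 12*3.0 = -18.0


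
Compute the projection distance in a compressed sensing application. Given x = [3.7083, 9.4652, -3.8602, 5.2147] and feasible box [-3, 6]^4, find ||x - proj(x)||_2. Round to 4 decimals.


Project each component onto [-3, 6].
clip(3.7083) = 3.7083, clip(9.4652) = 6.0, clip(-3.8602) = -3.0, clip(5.2147) = 5.2147
Projection = [3.7083, 6.0, -3.0, 5.2147]
Squared diffs: [0.0, 12.0076, 0.7399, 0.0]
Distance = sqrt(12.7475) = 3.5704


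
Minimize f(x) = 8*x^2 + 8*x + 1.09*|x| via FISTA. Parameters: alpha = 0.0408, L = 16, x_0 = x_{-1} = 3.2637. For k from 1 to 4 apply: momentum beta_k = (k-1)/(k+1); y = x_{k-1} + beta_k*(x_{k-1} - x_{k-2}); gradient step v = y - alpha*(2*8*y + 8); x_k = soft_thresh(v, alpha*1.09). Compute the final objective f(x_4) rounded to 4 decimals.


FISTA on f(x) = 8*x^2 + 8*x + 1.09*|x|
L = 16, alpha = 0.0408
Iteration 1: beta = 0.0, y = 3.2637 + 0.0*(3.2637 - 3.2637) = 3.2637
  grad(y) = 60.2192, v = y - alpha*grad = 0.8068
  prox(v) = soft_thresh(0.8068, 0.0445) = 0.7623
Iteration 2: beta = 0.3333, y = 0.7623 + 0.3333*(0.7623 - 3.2637) = -0.0715
  grad(y) = 6.8557, v = y - alpha*grad = -0.3512
  prox(v) = soft_thresh(-0.3512, 0.0445) = -0.3068
Iteration 3: beta = 0.5, y = -0.3068 + 0.5*(-0.3068 - 0.7623) = -0.8413
  grad(y) = -5.4605, v = y - alpha*grad = -0.6185
  prox(v) = soft_thresh(-0.6185, 0.0445) = -0.574
Iteration 4: beta = 0.6, y = -0.574 + 0.6*(-0.574 + 0.3068) = -0.7344
  grad(y) = -3.75, v = y - alpha*grad = -0.5814
  prox(v) = soft_thresh(-0.5814, 0.0445) = -0.5369
f(x_4) = 8*(-0.5369)^2 + 8*(-0.5369) + 1.09*|-0.5369| = -1.4039


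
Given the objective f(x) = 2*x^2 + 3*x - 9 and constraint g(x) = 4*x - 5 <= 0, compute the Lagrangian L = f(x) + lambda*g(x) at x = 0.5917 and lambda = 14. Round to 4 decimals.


Step 1: Evaluate f(x).
f(0.5917) = 2*0.5917^2 + 3*0.5917 - 9 = -6.5247
Step 2: Evaluate g(x).
g(0.5917) = 4*0.5917 - 5 = -2.6332
Step 3: Compute Lagrangian.
L = -6.5247 + 14*-2.6332 = -43.3895


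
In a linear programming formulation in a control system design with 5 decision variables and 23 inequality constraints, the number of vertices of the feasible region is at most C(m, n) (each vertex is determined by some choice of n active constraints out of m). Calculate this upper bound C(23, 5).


Each vertex corresponds to some choice of n active constraints out of m, so the number of vertices is at most C(m, n) = m! / (n!(m-n)!).
m = 23, n = 5
Numerator: 23 * 22 * 21 * 20 * 19
Denominator: 5! = 120
C(23, 5) = 33649


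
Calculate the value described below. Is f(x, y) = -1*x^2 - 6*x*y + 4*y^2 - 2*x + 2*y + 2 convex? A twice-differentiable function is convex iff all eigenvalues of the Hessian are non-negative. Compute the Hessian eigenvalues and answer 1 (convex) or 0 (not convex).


The Hessian of f(x,y) = -1*x^2 - 6*x*y + 4*y^2 - 2*x + 2*y + 2 is:
H = [[-2, -6], [-6, 8]]
Trace = -2 + 8 = 6
Determinant = -2*8 - (-6)^2 = -52
Discriminant = (6)^2 - 4*-52 = 244.0
Eigenvalues: lambda_1 = -4.8102, lambda_2 = 10.8102
The function is not convex.

0


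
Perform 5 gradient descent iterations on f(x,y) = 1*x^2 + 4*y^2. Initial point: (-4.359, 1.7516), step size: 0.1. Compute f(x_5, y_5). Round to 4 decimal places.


Gradient descent on f(x,y) = 1*x^2 + 4*y^2.
Starting point: (-4.359, 1.7516), alpha = 0.1
Step 1: grad_x = 2*1*-4.359 = -8.718, grad_y = 2*4*1.7516 = 14.0128
  x_1 = -4.359 - 0.1*-8.718 = -3.4872
  y_1 = 1.7516 - 0.1*14.0128 = 0.3503
Step 2: grad_x = 2*1*-3.4872 = -6.9744, grad_y = 2*4*0.3503 = 2.8026
  x_2 = -3.4872 - 0.1*-6.9744 = -2.7898
  y_2 = 0.3503 - 0.1*2.8026 = 0.0701
Step 3: grad_x = 2*1*-2.7898 = -5.5795, grad_y = 2*4*0.0701 = 0.5605
  x_3 = -2.7898 - 0.1*-5.5795 = -2.2318
  y_3 = 0.0701 - 0.1*0.5605 = 0.014
Step 4: grad_x = 2*1*-2.2318 = -4.4636, grad_y = 2*4*0.014 = 0.1121
  x_4 = -2.2318 - 0.1*-4.4636 = -1.7854
  y_4 = 0.014 - 0.1*0.1121 = 0.0028
Step 5: grad_x = 2*1*-1.7854 = -3.5709, grad_y = 2*4*0.0028 = 0.0224
  x_5 = -1.7854 - 0.1*-3.5709 = -1.4284
  y_5 = 0.0028 - 0.1*0.0224 = 0.0006
f(-1.4284, 0.0006) = 1*(-1.4284)^2 + 4*0.0006^2 = 2.0402


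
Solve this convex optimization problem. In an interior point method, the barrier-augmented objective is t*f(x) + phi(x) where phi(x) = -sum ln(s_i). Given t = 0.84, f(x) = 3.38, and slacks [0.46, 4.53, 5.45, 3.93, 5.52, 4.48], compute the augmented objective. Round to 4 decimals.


Step 1: Compute log-barrier.
ln values: [-0.7765, 1.5107, 1.6956, 1.3686, 1.7084, 1.4996]
phi = -(-0.7765 + 1.5107 + 1.6956 + 1.3686 + 1.7084 + 1.4996) = -7.0064
Step 2: Compute augmented objective.
t*f(x) = 0.84*3.38 = 2.8392
Total = 2.8392 - 7.0064 = -4.1672


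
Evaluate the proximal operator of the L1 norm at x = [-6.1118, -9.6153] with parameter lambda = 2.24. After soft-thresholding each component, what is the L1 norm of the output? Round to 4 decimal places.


Soft-thresholding with lambda = 2.24:
prox(-6.1118) = sign(-6.1118)*max(|-6.1118| - 2.24, 0) = -3.8718
prox(-9.6153) = sign(-9.6153)*max(|-9.6153| - 2.24, 0) = -7.3753
prox(x) = [-3.8718, -7.3753]
||prox(x)||_1 = 3.8718 + 7.3753 = 11.2471


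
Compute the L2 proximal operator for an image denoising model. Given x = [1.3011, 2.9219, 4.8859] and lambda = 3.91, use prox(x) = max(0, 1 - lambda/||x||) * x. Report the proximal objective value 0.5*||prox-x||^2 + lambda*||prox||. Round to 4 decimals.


Step 1: Compute ||x||.
||x|| = 5.8397
Step 2: Compute scaling factor.
scale = max(0, 1 - 3.91/5.8397) = 0.3304
Step 3: prox(x) = [0.4299, 0.9655, 1.6145]
||prox(x)|| = 1.9297
Step 4: Proximal objective.
0.5*||prox-x||^2 = 7.6441
lambda*||prox|| = 7.5451
Total = 15.1893


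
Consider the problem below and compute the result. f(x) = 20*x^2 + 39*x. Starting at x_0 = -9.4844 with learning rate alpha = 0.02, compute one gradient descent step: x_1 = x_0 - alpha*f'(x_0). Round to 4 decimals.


We compute the gradient at x_0 and apply the update.
f'(x) = 40*x + 39
f'(-9.4844) = 40*-9.4844 + 39 = -340.376
x_1 = -9.4844 - 0.02*-340.376 = -2.6769


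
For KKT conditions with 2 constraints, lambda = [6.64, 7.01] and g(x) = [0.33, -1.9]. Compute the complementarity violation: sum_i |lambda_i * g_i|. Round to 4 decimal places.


KKT complementary slackness check:
lambda_1 * g_1 = 6.64 * 0.33 = 2.1912
lambda_2 * g_2 = 7.01 * -1.9 = -13.319
Total violation = 2.1912 + 13.319 = 15.5102


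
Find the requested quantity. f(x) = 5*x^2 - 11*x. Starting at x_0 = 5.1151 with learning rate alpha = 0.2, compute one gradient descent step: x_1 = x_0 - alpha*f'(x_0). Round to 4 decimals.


We compute the gradient at x_0 and apply the update.
f'(x) = 10*x - 11
f'(5.1151) = 10*5.1151 - 11 = 40.151
x_1 = 5.1151 - 0.2*40.151 = -2.9151


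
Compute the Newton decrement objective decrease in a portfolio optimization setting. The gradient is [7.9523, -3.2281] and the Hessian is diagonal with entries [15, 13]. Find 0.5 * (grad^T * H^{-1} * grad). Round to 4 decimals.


Step 1: H is diagonal, so H^(-1) * g = [0.5302, -0.2483].
Step 2: g^T H^(-1) g = sum_i g_i^2 / H_ii
  = (7.9523)^2/15 + (-3.2281)^2/13
  = 4.2159 + 0.8016 = 5.0175
Step 3: Objective decrease = 0.5 * g^T H^(-1) g = 2.5088


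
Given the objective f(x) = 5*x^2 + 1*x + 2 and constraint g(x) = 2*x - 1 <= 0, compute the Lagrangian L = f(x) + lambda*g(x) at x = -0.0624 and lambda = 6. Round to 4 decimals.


Step 1: Evaluate f(x).
f(-0.0624) = 5*(-0.0624)^2 + 1*(-0.0624) + 2 = 1.9571
Step 2: Evaluate g(x).
g(-0.0624) = 2*-0.0624 - 1 = -1.1248
Step 3: Compute Lagrangian.
L = 1.9571 + 6*-1.1248 = -4.7917


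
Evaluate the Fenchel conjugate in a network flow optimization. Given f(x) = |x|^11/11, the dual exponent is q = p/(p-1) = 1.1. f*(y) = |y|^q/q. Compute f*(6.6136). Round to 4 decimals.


The conjugate exponent q satisfies 1/p + 1/q = 1.
p = 11, so q = 11/(11 - 1) = 1.1
|y|^q = 6.6136^1.1 = 7.9888
f*(6.6136) = 7.9888 / 1.1 = 7.2625


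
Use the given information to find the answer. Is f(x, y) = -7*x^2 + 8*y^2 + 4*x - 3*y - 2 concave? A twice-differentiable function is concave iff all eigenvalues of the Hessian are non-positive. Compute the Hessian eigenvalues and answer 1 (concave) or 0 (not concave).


The Hessian of f(x,y) = -7*x^2 + 8*y^2 + 4*x - 3*y - 2 is:
H = [[-14, 0], [0, 16]]
Trace = -14 + 16 = 2
Determinant = -14*16 - (0)^2 = -224
Discriminant = (2)^2 - 4*-224 = 900.0
Eigenvalues: lambda_1 = -14.0, lambda_2 = 16.0
The function is not concave.

0


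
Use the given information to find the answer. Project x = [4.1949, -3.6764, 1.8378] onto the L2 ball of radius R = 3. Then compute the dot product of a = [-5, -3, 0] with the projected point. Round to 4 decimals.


Step 1: Compute ||x|| (intermediates to 6 decimals).
||x|| = sqrt(4.1949^2 + (-3.6764)^2 + 1.8378^2) = 5.872871
Step 2: Project.
Since ||x|| > R, scale = R/||x|| = 3/5.872871 = 0.510823, proj(x) = scale * x
proj(x) = [2.142851, -1.87799, 0.938791]
Step 3: Dot product.
a^T * proj(x) = -5*2.142851 - 3*(-1.87799) + 0*0.938791 = -5.0803


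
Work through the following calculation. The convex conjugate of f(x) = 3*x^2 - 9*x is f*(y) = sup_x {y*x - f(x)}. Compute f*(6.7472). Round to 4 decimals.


f*(y) = sup_x {y*x - a*x^2 - b*x} = sup_x {(y-b)*x - a*x^2}
FOC: (y - b) - 2a*x = 0 => x* = (y - b)/(2a)
x* = (6.7472 + 9)/(2*3) = 2.6245
f*(6.7472) = (y-b)^2/(4a) = (6.7472 + 9)^2/(4*3)
= 247.9743/12 = 20.6645


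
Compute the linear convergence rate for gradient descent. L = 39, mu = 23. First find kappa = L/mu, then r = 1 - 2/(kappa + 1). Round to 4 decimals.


Step 1: Compute the condition number.
kappa = L/mu = 39/23 = 1.6957
Step 2: Compute the convergence rate.
r = 1 - 2/(kappa + 1) = 1 - 2*mu/(L + mu) = (L - mu)/(L + mu) = 16/62 = 0.2581


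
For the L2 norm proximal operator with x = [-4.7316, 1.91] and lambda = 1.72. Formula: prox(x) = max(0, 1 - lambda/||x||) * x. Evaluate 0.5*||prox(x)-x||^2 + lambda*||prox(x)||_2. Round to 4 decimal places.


Step 1: Compute ||x||.
||x|| = 5.1026
Step 2: Compute scaling factor.
scale = max(0, 1 - 1.72/5.1026) = 0.6629
Step 3: prox(x) = [-3.1366, 1.2662]
||prox(x)|| = 3.3826
Step 4: Proximal objective.
0.5*||prox-x||^2 = 1.4792
lambda*||prox|| = 5.8181
Total = 7.2972


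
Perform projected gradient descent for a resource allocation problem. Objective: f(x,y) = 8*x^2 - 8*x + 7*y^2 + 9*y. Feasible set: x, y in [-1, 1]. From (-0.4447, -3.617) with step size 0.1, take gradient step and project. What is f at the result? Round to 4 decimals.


Step 1: Compute gradient at (-0.4447, -3.617).
grad_x = 2*8*-0.4447 - 8 = -15.1152
grad_y = 2*7*-3.617 + 9 = -41.638
Step 2: Gradient step.
x_raw = -0.4447 - 0.1*-15.1152 = 1.0668
y_raw = -3.617 - 0.1*-41.638 = 0.5468
Step 3: Project onto [-1, 1].
x_proj = clip(1.0668) = 1.0
y_proj = clip(0.5468) = 0.5468
Step 4: Evaluate f.
f(1.0, 0.5468) = 7.0141


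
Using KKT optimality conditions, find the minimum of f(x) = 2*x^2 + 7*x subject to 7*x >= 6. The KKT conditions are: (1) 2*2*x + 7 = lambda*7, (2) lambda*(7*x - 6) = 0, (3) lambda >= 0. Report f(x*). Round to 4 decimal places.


Step 1: Try lambda = 0 (constraint inactive).
x_unc = -7/(2*2) = -1.75
Check: 7*-1.75 = -12.25 < 6 -- violated!
Step 2: Constraint must be active: 7*x = 6
x* = 6/7 = 0.8571 (rounded; the exact value 6/7 is used below)
lambda = (2*2*(6/7) + 7)/7 = 1.4898
Step 3: Compute optimal value.
f(x*) = 2*(6/7)^2 + 7*(6/7) = 7.4694


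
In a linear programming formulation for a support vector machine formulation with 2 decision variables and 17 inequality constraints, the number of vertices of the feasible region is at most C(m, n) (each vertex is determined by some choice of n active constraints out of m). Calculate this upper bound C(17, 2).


Each vertex corresponds to some choice of n active constraints out of m, so the number of vertices is at most C(m, n) = m! / (n!(m-n)!).
m = 17, n = 2
Numerator: 17 * 16
Denominator: 2! = 2
C(17, 2) = 136


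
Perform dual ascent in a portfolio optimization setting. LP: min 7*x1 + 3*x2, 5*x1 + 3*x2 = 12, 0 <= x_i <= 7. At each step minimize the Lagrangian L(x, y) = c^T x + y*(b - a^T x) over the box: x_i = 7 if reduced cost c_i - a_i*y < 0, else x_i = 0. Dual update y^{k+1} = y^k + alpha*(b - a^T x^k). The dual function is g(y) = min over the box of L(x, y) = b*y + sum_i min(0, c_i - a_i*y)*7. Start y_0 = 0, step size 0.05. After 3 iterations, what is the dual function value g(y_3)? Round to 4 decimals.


Dual ascent for LP: min 7*x1 + 3*x2, 5*x1 + 3*x2 = 12, 0 <= x_i <= 7
Step 1: y^k = 0.0, reduced costs: (7.0, 3.0)
  x^k = (0.0, 0.0), subgradient = b - a^T x = 12.0
  y^{k+1} = 0.0 + 0.05*12.0 = 0.6
Step 2: y^k = 0.6, reduced costs: (4.0, 1.2)
  x^k = (0.0, 0.0), subgradient = b - a^T x = 12.0
  y^{k+1} = 0.6 + 0.05*12.0 = 1.2
Step 3: y^k = 1.2, reduced costs: (1.0, -0.6)
  x^k = (0.0, 7.0), subgradient = b - a^T x = -9.0
  y^{k+1} = 1.2 + 0.05*-9.0 = 0.75
Dual objective at y_3 = 0.75: reduced costs (3.25, 0.75), box minimizer x = (0.0, 0.0)
g(y_3) = b*y + (c1 - a1*y)*x1 + (c2 - a2*y)*x2 = 12*0.75 + 3.25*0.0 + 0.75*0.0 = 9.0 + 0.0 + 0.0 = 9.0


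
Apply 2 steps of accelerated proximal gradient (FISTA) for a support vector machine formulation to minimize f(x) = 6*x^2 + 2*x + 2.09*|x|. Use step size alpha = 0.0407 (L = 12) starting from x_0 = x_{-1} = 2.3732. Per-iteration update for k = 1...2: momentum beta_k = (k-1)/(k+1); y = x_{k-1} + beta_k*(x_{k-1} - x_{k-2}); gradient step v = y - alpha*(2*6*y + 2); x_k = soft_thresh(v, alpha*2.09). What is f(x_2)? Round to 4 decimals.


FISTA on f(x) = 6*x^2 + 2*x + 2.09*|x|
L = 12, alpha = 0.0407
Iteration 1: beta = 0.0, y = 2.3732 + 0.0*(2.3732 - 2.3732) = 2.3732
  grad(y) = 30.4784, v = y - alpha*grad = 1.1327
  prox(v) = soft_thresh(1.1327, 0.0851) = 1.0477
Iteration 2: beta = 0.3333, y = 1.0477 + 0.3333*(1.0477 - 2.3732) = 0.6058
  grad(y) = 9.2699, v = y - alpha*grad = 0.2285
  prox(v) = soft_thresh(0.2285, 0.0851) = 0.1435
f(x_2) = 6*0.1435^2 + 2*0.1435 + 2.09*|0.1435| = 0.7103


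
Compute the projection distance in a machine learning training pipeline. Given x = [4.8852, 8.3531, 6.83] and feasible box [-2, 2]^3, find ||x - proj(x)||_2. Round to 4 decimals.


Project each component onto [-2, 2].
clip(4.8852) = 2.0, clip(8.3531) = 2.0, clip(6.83) = 2.0
Projection = [2.0, 2.0, 2.0]
Squared diffs: [8.3244, 40.3619, 23.3289]
Distance = sqrt(72.0152) = 8.4862


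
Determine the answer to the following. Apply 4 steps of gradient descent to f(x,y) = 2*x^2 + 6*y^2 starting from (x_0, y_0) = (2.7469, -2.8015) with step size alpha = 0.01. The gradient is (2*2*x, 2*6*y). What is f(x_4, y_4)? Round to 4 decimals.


Gradient descent on f(x,y) = 2*x^2 + 6*y^2.
Starting point: (2.7469, -2.8015), alpha = 0.01
Step 1: grad_x = 2*2*2.7469 = 10.9876, grad_y = 2*6*-2.8015 = -33.618
  x_1 = 2.7469 - 0.01*10.9876 = 2.637
  y_1 = -2.8015 - 0.01*-33.618 = -2.4653
Step 2: grad_x = 2*2*2.637 = 10.5481, grad_y = 2*6*-2.4653 = -29.5838
  x_2 = 2.637 - 0.01*10.5481 = 2.5315
  y_2 = -2.4653 - 0.01*-29.5838 = -2.1695
Step 3: grad_x = 2*2*2.5315 = 10.1262, grad_y = 2*6*-2.1695 = -26.0338
  x_3 = 2.5315 - 0.01*10.1262 = 2.4303
  y_3 = -2.1695 - 0.01*-26.0338 = -1.9091
Step 4: grad_x = 2*2*2.4303 = 9.7211, grad_y = 2*6*-1.9091 = -22.9097
  x_4 = 2.4303 - 0.01*9.7211 = 2.3331
  y_4 = -1.9091 - 0.01*-22.9097 = -1.68
f(2.3331, -1.68) = 2*2.3331^2 + 6*(-1.68)^2 = 27.8218


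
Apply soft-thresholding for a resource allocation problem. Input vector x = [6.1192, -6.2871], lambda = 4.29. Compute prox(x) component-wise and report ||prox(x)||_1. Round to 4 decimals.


Soft-thresholding with lambda = 4.29:
prox(6.1192) = sign(6.1192)*max(|6.1192| - 4.29, 0) = 1.8292
prox(-6.2871) = sign(-6.2871)*max(|-6.2871| - 4.29, 0) = -1.9971
prox(x) = [1.8292, -1.9971]
||prox(x)||_1 = 1.8292 + 1.9971 = 3.8263


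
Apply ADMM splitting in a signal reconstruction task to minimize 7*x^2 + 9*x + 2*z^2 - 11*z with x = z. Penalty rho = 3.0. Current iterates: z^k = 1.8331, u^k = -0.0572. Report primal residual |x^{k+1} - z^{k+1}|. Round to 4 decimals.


ADMM iteration with rho = 3.0, z^k = 1.8331, u^k = -0.0572
Step 1: x-update.
Minimize 7*x^2 + 9*x + (3.0/2)*(x - 1.8331 - 0.0572)^2
FOC: (2*7 + 3.0)*x = -9 + 3.0*(1.8331 + 0.0572)
x^{k+1} = -0.1958
Step 2: z-update.
Minimize 2*z^2 - 11*z + (3.0/2)*(-0.1958 - z - 0.0572)^2
FOC: (2*2 + 3.0)*z = 11 + 3.0*(-0.1958 - 0.0572)
z^{k+1} = 1.463
Step 3: u-update.
u^{k+1} = -0.0572 - 0.1958 - 1.463 = -1.716
Step 4: Primal residual = |-0.1958 - 1.463| = 1.6588


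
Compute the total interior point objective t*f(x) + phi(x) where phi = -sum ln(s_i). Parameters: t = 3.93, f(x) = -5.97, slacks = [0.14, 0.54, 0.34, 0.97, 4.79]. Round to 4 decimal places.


Step 1: Compute log-barrier.
ln values: [-1.9661, -0.6162, -1.0788, -0.0305, 1.5665]
phi = -(-1.9661 - 0.6162 - 1.0788 - 0.0305 + 1.5665) = 2.125
Step 2: Compute augmented objective.
t*f(x) = 3.93*-5.97 = -23.4621
Total = -23.4621 + 2.125 = -21.3371


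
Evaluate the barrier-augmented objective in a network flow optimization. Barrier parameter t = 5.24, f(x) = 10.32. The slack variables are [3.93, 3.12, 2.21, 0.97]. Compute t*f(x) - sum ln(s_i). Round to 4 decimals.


Step 1: Compute log-barrier.
ln values: [1.3686, 1.1378, 0.793, -0.0305]
phi = -(1.3686 + 1.1378 + 0.793 - 0.0305) = -3.269
Step 2: Compute augmented objective.
t*f(x) = 5.24*10.32 = 54.0768
Total = 54.0768 - 3.269 = 50.8078


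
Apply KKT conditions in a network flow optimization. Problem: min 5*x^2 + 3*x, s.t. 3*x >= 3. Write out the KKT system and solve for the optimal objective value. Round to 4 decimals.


Step 1: Try lambda = 0 (constraint inactive).
x_unc = -3/(2*5) = -0.3
Check: 3*-0.3 = -0.9 < 3 -- violated!
Step 2: Constraint must be active: 3*x = 3
x* = 3/3 = 1.0
lambda = (2*5*1.0 + 3)/3 = 4.3333
Step 3: Compute optimal value.
f(x*) = 5*1.0^2 + 3*1.0 = 8.0


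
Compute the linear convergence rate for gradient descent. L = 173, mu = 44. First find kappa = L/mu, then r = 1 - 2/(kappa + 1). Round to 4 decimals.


Step 1: Compute the condition number.
kappa = L/mu = 173/44 = 3.9318
Step 2: Compute the convergence rate.
r = 1 - 2/(kappa + 1) = 1 - 2*mu/(L + mu) = (L - mu)/(L + mu) = 129/217 = 0.5945


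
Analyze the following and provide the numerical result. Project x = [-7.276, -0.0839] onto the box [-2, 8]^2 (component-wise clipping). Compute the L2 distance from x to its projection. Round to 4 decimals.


Project each component onto [-2, 8].
clip(-7.276) = -2.0, clip(-0.0839) = -0.0839
Projection = [-2.0, -0.0839]
Squared diffs: [27.8362, 0.0]
Distance = sqrt(27.8362) = 5.276


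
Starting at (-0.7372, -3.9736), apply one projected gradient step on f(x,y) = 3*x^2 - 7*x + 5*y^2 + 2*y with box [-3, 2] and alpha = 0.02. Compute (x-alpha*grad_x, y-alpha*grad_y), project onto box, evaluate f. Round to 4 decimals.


Step 1: Compute gradient at (-0.7372, -3.9736).
grad_x = 2*3*-0.7372 - 7 = -11.4232
grad_y = 2*5*-3.9736 + 2 = -37.736
Step 2: Gradient step.
x_raw = -0.7372 - 0.02*-11.4232 = -0.5087
y_raw = -3.9736 - 0.02*-37.736 = -3.2189
Step 3: Project onto [-3, 2].
x_proj = clip(-0.5087) = -0.5087
y_proj = clip(-3.2189) = -3.0
Step 4: Evaluate f.
f(-0.5087, -3.0) = 43.3376


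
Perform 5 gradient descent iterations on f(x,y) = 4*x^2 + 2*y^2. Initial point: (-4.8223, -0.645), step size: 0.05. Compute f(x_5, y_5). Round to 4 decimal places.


Gradient descent on f(x,y) = 4*x^2 + 2*y^2.
Starting point: (-4.8223, -0.645), alpha = 0.05
Step 1: grad_x = 2*4*-4.8223 = -38.5784, grad_y = 2*2*-0.645 = -2.58
  x_1 = -4.8223 - 0.05*-38.5784 = -2.8934
  y_1 = -0.645 - 0.05*-2.58 = -0.516
Step 2: grad_x = 2*4*-2.8934 = -23.147, grad_y = 2*2*-0.516 = -2.064
  x_2 = -2.8934 - 0.05*-23.147 = -1.736
  y_2 = -0.516 - 0.05*-2.064 = -0.4128
Step 3: grad_x = 2*4*-1.736 = -13.8882, grad_y = 2*2*-0.4128 = -1.6512
  x_3 = -1.736 - 0.05*-13.8882 = -1.0416
  y_3 = -0.4128 - 0.05*-1.6512 = -0.3302
Step 4: grad_x = 2*4*-1.0416 = -8.3329, grad_y = 2*2*-0.3302 = -1.321
  x_4 = -1.0416 - 0.05*-8.3329 = -0.625
  y_4 = -0.3302 - 0.05*-1.321 = -0.2642
Step 5: grad_x = 2*4*-0.625 = -4.9998, grad_y = 2*2*-0.2642 = -1.0568
  x_5 = -0.625 - 0.05*-4.9998 = -0.375
  y_5 = -0.2642 - 0.05*-1.0568 = -0.2114
f(-0.375, -0.2114) = 4*(-0.375)^2 + 2*(-0.2114)^2 = 0.6518


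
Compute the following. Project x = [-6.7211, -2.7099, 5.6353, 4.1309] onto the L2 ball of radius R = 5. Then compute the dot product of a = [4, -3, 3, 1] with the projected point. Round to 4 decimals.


Step 1: Compute ||x|| (intermediates to 6 decimals).
||x|| = sqrt((-6.7211)^2 + (-2.7099)^2 + 5.6353^2 + 4.1309^2) = 10.066662
Step 2: Project.
Since ||x|| > R, scale = R/||x|| = 5/10.066662 = 0.496689, proj(x) = scale * x
proj(x) = [-3.338296, -1.345978, 2.798992, 2.051773]
Step 3: Dot product.
a^T * proj(x) = 4*(-3.338296) - 3*(-1.345978) + 3*2.798992 + 1*2.051773 = 1.1335


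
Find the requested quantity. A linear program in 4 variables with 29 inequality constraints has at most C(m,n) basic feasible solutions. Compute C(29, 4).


Each vertex corresponds to some choice of n active constraints out of m, so the number of vertices is at most C(m, n) = m! / (n!(m-n)!).
m = 29, n = 4
Numerator: 29 * 28 * 27 * 26
Denominator: 4! = 24
C(29, 4) = 23751


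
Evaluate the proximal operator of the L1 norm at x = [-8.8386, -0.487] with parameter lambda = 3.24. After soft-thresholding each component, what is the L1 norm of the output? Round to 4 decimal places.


Soft-thresholding with lambda = 3.24:
prox(-8.8386) = sign(-8.8386)*max(|-8.8386| - 3.24, 0) = -5.5986
prox(-0.487) = sign(-0.487)*max(|-0.487| - 3.24, 0) = 0.0
prox(x) = [-5.5986, 0.0]
||prox(x)||_1 = 5.5986 + 0.0 = 5.5986


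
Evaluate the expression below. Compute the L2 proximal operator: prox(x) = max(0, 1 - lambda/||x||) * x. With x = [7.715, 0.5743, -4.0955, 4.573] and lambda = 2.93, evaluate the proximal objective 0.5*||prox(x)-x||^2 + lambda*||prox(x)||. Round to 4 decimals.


Step 1: Compute ||x||.
||x|| = 9.8761
Step 2: Compute scaling factor.
scale = max(0, 1 - 2.93/9.8761) = 0.7033
Step 3: prox(x) = [5.4261, 0.4039, -2.8805, 3.2163]
||prox(x)|| = 6.9461
Step 4: Proximal objective.
0.5*||prox-x||^2 = 4.2925
lambda*||prox|| = 20.3521
Total = 24.6444


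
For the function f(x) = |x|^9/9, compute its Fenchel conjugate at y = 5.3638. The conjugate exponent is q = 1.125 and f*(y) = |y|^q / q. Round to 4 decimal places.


The conjugate exponent q satisfies 1/p + 1/q = 1.
p = 9, so q = 9/(9 - 1) = 1.125
|y|^q = 5.3638^1.125 = 6.6169
f*(5.3638) = 6.6169 / 1.125 = 5.8817


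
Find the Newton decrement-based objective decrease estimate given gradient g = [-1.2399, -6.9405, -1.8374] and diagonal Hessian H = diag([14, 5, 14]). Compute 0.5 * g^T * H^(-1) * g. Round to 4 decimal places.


Step 1: H is diagonal, so H^(-1) * g = [-0.0886, -1.3881, -0.1312].
Step 2: g^T H^(-1) g = sum_i g_i^2 / H_ii
  = (-1.2399)^2/14 + (-6.9405)^2/5 + (-1.8374)^2/14
  = 0.1098 + 9.6341 + 0.2411 = 9.9851
Step 3: Objective decrease = 0.5 * g^T H^(-1) g = 4.9925


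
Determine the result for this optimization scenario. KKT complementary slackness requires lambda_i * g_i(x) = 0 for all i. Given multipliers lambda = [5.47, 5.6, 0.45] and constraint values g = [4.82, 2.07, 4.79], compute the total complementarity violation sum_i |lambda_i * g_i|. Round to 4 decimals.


KKT complementary slackness check:
lambda_1 * g_1 = 5.47 * 4.82 = 26.3654
lambda_2 * g_2 = 5.6 * 2.07 = 11.592
lambda_3 * g_3 = 0.45 * 4.79 = 2.1555
Total violation = 26.3654 + 11.592 + 2.1555 = 40.1129


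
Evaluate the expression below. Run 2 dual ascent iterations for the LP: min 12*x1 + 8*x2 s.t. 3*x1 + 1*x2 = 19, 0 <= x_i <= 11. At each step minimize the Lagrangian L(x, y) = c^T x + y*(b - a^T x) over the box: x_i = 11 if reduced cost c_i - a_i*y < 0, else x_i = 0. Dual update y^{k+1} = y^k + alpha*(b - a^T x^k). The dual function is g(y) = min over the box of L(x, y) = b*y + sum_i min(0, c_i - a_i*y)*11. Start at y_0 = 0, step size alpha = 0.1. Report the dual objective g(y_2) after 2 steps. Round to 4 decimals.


Dual ascent for LP: min 12*x1 + 8*x2, 3*x1 + 1*x2 = 19, 0 <= x_i <= 11
Step 1: y^k = 0.0, reduced costs: (12.0, 8.0)
  x^k = (0.0, 0.0), subgradient = b - a^T x = 19.0
  y^{k+1} = 0.0 + 0.1*19.0 = 1.9
Step 2: y^k = 1.9, reduced costs: (6.3, 6.1)
  x^k = (0.0, 0.0), subgradient = b - a^T x = 19.0
  y^{k+1} = 1.9 + 0.1*19.0 = 3.8
Dual objective at y_2 = 3.8: reduced costs (0.6, 4.2), box minimizer x = (0.0, 0.0)
g(y_2) = b*y + (c1 - a1*y)*x1 + (c2 - a2*y)*x2 = 19*3.8 + 0.6*0.0 + 4.2*0.0 = 72.2 + 0.0 + 0.0 = 72.2
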